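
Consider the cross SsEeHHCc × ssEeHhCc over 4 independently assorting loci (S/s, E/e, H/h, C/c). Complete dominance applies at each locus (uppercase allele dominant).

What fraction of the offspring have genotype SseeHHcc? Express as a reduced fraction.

SsEeHHCc gametes: SEHC×2, SEHc×2, SeHC×2, SeHc×2, sEHC×2, sEHc×2, seHC×2, seHc×2
ssEeHhCc gametes: sEHC×2, sEHc×2, sEhC×2, sEhc×2, seHC×2, seHc×2, sehC×2, sehc×2
SsEeHHCc×ssEeHhCc grid (16·16=256): SsEEHHCC=4 SsEEHHCc=8 SsEEHHcc=4 SsEEHhCC=4 SsEEHhCc=8 SsEEHhcc=4 SsEeHHCC=8 SsEeHHCc=16 SsEeHHcc=8 SsEeHhCC=8 SsEeHhCc=16 SsEeHhcc=8 SseeHHCC=4 SseeHHCc=8 SseeHHcc=4 SseeHhCC=4 SseeHhCc=8 SseeHhcc=4 ssEEHHCC=4 ssEEHHCc=8 ssEEHHcc=4 ssEEHhCC=4 ssEEHhCc=8 ssEEHhcc=4 ssEeHHCC=8 ssEeHHCc=16 ssEeHHcc=8 ssEeHhCC=8 ssEeHhCc=16 ssEeHhcc=8 sseeHHCC=4 sseeHHCc=8 sseeHHcc=4 sseeHhCC=4 sseeHhCc=8 sseeHhcc=4
SseeHHcc hits 4/256; gcd=4; 4÷4/256÷4 = 1/64

P(SseeHHcc) = 1/64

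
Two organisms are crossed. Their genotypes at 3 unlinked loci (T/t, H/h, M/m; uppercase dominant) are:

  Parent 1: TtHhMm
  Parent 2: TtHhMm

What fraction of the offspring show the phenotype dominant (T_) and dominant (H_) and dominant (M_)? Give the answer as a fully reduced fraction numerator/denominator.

P(T_ H_ M_) = 27/64

TtHhMm gametes: THM×1, THm×1, ThM×1, Thm×1, tHM×1, tHm×1, thM×1, thm×1
TtHhMm gametes: THM×1, THm×1, ThM×1, Thm×1, tHM×1, tHm×1, thM×1, thm×1
TtHhMm×TtHhMm grid (8·8=64): TTHHMM=1 TTHHMm=2 TTHHmm=1 TTHhMM=2 TTHhMm=4 TTHhmm=2 TThhMM=1 TThhMm=2 TThhmm=1 TtHHMM=2 TtHHMm=4 TtHHmm=2 TtHhMM=4 TtHhMm=8 TtHhmm=4 TthhMM=2 TthhMm=4 Tthhmm=2 ttHHMM=1 ttHHMm=2 ttHHmm=1 ttHhMM=2 ttHhMm=4 ttHhmm=2 tthhMM=1 tthhMm=2 tthhmm=1
T_ H_ M_ hits 27/64; gcd=1; 27÷1/64÷1 = 27/64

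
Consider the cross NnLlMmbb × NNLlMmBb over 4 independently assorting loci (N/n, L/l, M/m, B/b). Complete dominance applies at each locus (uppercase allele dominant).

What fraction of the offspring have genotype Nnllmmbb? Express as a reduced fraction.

NnLlMmbb gametes: NLMb×2, NLmb×2, NlMb×2, Nlmb×2, nLMb×2, nLmb×2, nlMb×2, nlmb×2
NNLlMmBb gametes: NLMB×2, NLMb×2, NLmB×2, NLmb×2, NlMB×2, NlMb×2, NlmB×2, Nlmb×2
NnLlMmbb×NNLlMmBb grid (16·16=256): NNLLMMBb=4 NNLLMMbb=4 NNLLMmBb=8 NNLLMmbb=8 NNLLmmBb=4 NNLLmmbb=4 NNLlMMBb=8 NNLlMMbb=8 NNLlMmBb=16 NNLlMmbb=16 NNLlmmBb=8 NNLlmmbb=8 NNllMMBb=4 NNllMMbb=4 NNllMmBb=8 NNllMmbb=8 NNllmmBb=4 NNllmmbb=4 NnLLMMBb=4 NnLLMMbb=4 NnLLMmBb=8 NnLLMmbb=8 NnLLmmBb=4 NnLLmmbb=4 NnLlMMBb=8 NnLlMMbb=8 NnLlMmBb=16 NnLlMmbb=16 NnLlmmBb=8 NnLlmmbb=8 NnllMMBb=4 NnllMMbb=4 NnllMmBb=8 NnllMmbb=8 NnllmmBb=4 Nnllmmbb=4
Nnllmmbb hits 4/256; gcd=4; 4÷4/256÷4 = 1/64

P(Nnllmmbb) = 1/64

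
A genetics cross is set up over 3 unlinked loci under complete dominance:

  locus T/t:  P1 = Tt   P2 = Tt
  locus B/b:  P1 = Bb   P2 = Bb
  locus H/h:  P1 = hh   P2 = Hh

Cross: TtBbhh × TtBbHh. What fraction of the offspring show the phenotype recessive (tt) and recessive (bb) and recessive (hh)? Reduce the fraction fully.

P(tt bb hh) = 1/32

TtBbhh gametes: TBh×2, Tbh×2, tBh×2, tbh×2
TtBbHh gametes: TBH×1, TBh×1, TbH×1, Tbh×1, tBH×1, tBh×1, tbH×1, tbh×1
TtBbhh×TtBbHh grid (8·8=64): TTBBHh=2 TTBBhh=2 TTBbHh=4 TTBbhh=4 TTbbHh=2 TTbbhh=2 TtBBHh=4 TtBBhh=4 TtBbHh=8 TtBbhh=8 TtbbHh=4 Ttbbhh=4 ttBBHh=2 ttBBhh=2 ttBbHh=4 ttBbhh=4 ttbbHh=2 ttbbhh=2
tt bb hh hits 2/64; gcd=2; 2÷2/64÷2 = 1/32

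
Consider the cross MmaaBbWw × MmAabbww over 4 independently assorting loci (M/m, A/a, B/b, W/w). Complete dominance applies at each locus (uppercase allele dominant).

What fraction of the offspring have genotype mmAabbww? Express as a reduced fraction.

P(mmAabbww) = 1/32

MmaaBbWw gametes: MaBW×2, MaBw×2, MabW×2, Mabw×2, maBW×2, maBw×2, mabW×2, mabw×2
MmAabbww gametes: MAbw×4, Mabw×4, mAbw×4, mabw×4
MmaaBbWw×MmAabbww grid (16·16=256): MMAaBbWw=8 MMAaBbww=8 MMAabbWw=8 MMAabbww=8 MMaaBbWw=8 MMaaBbww=8 MMaabbWw=8 MMaabbww=8 MmAaBbWw=16 MmAaBbww=16 MmAabbWw=16 MmAabbww=16 MmaaBbWw=16 MmaaBbww=16 MmaabbWw=16 Mmaabbww=16 mmAaBbWw=8 mmAaBbww=8 mmAabbWw=8 mmAabbww=8 mmaaBbWw=8 mmaaBbww=8 mmaabbWw=8 mmaabbww=8
mmAabbww hits 8/256; gcd=8; 8÷8/256÷8 = 1/32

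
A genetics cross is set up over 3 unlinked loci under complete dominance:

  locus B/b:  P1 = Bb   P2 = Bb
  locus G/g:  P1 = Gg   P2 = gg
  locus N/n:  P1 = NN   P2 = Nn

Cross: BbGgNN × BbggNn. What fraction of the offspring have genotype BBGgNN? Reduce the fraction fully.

BbGgNN gametes: BGN×2, BgN×2, bGN×2, bgN×2
BbggNn gametes: BgN×2, Bgn×2, bgN×2, bgn×2
BbGgNN×BbggNn grid (8·8=64): BBGgNN=4 BBGgNn=4 BBggNN=4 BBggNn=4 BbGgNN=8 BbGgNn=8 BbggNN=8 BbggNn=8 bbGgNN=4 bbGgNn=4 bbggNN=4 bbggNn=4
BBGgNN hits 4/64; gcd=4; 4÷4/64÷4 = 1/16

P(BBGgNN) = 1/16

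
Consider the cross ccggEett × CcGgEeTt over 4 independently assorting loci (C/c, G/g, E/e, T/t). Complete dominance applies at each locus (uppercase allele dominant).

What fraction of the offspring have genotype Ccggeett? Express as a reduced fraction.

P(Ccggeett) = 1/32

ccggEett gametes: cgEt×8, cget×8
CcGgEeTt gametes: CGET×1, CGEt×1, CGeT×1, CGet×1, CgET×1, CgEt×1, CgeT×1, Cget×1, cGET×1, cGEt×1, cGeT×1, cGet×1, cgET×1, cgEt×1, cgeT×1, cget×1
ccggEett×CcGgEeTt grid (16·16=256): CcGgEETt=8 CcGgEEtt=8 CcGgEeTt=16 CcGgEett=16 CcGgeeTt=8 CcGgeett=8 CcggEETt=8 CcggEEtt=8 CcggEeTt=16 CcggEett=16 CcggeeTt=8 Ccggeett=8 ccGgEETt=8 ccGgEEtt=8 ccGgEeTt=16 ccGgEett=16 ccGgeeTt=8 ccGgeett=8 ccggEETt=8 ccggEEtt=8 ccggEeTt=16 ccggEett=16 ccggeeTt=8 ccggeett=8
Ccggeett hits 8/256; gcd=8; 8÷8/256÷8 = 1/32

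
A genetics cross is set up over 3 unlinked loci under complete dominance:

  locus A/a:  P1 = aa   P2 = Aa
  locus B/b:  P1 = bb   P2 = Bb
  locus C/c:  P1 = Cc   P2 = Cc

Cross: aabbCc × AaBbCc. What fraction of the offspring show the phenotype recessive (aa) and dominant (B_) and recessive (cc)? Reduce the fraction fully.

P(aa B_ cc) = 1/16

aabbCc gametes: abC×4, abc×4
AaBbCc gametes: ABC×1, ABc×1, AbC×1, Abc×1, aBC×1, aBc×1, abC×1, abc×1
aabbCc×AaBbCc grid (8·8=64): AaBbCC=4 AaBbCc=8 AaBbcc=4 AabbCC=4 AabbCc=8 Aabbcc=4 aaBbCC=4 aaBbCc=8 aaBbcc=4 aabbCC=4 aabbCc=8 aabbcc=4
aa B_ cc hits 4/64; gcd=4; 4÷4/64÷4 = 1/16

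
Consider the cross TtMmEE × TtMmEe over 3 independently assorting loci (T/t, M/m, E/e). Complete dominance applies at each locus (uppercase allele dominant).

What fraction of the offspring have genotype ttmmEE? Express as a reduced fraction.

TtMmEE gametes: TME×2, TmE×2, tME×2, tmE×2
TtMmEe gametes: TME×1, TMe×1, TmE×1, Tme×1, tME×1, tMe×1, tmE×1, tme×1
TtMmEE×TtMmEe grid (8·8=64): TTMMEE=2 TTMMEe=2 TTMmEE=4 TTMmEe=4 TTmmEE=2 TTmmEe=2 TtMMEE=4 TtMMEe=4 TtMmEE=8 TtMmEe=8 TtmmEE=4 TtmmEe=4 ttMMEE=2 ttMMEe=2 ttMmEE=4 ttMmEe=4 ttmmEE=2 ttmmEe=2
ttmmEE hits 2/64; gcd=2; 2÷2/64÷2 = 1/32

P(ttmmEE) = 1/32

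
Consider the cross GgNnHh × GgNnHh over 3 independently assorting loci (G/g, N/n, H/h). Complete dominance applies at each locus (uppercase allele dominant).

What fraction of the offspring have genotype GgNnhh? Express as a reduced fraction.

P(GgNnhh) = 1/16

GgNnHh gametes: GNH×1, GNh×1, GnH×1, Gnh×1, gNH×1, gNh×1, gnH×1, gnh×1
GgNnHh gametes: GNH×1, GNh×1, GnH×1, Gnh×1, gNH×1, gNh×1, gnH×1, gnh×1
GgNnHh×GgNnHh grid (8·8=64): GGNNHH=1 GGNNHh=2 GGNNhh=1 GGNnHH=2 GGNnHh=4 GGNnhh=2 GGnnHH=1 GGnnHh=2 GGnnhh=1 GgNNHH=2 GgNNHh=4 GgNNhh=2 GgNnHH=4 GgNnHh=8 GgNnhh=4 GgnnHH=2 GgnnHh=4 Ggnnhh=2 ggNNHH=1 ggNNHh=2 ggNNhh=1 ggNnHH=2 ggNnHh=4 ggNnhh=2 ggnnHH=1 ggnnHh=2 ggnnhh=1
GgNnhh hits 4/64; gcd=4; 4÷4/64÷4 = 1/16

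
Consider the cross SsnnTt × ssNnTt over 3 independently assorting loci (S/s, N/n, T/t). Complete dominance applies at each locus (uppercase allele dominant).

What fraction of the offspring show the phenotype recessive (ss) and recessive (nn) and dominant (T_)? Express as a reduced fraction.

SsnnTt gametes: SnT×2, Snt×2, snT×2, snt×2
ssNnTt gametes: sNT×2, sNt×2, snT×2, snt×2
SsnnTt×ssNnTt grid (8·8=64): SsNnTT=4 SsNnTt=8 SsNntt=4 SsnnTT=4 SsnnTt=8 Ssnntt=4 ssNnTT=4 ssNnTt=8 ssNntt=4 ssnnTT=4 ssnnTt=8 ssnntt=4
ss nn T_ hits 12/64; gcd=4; 12÷4/64÷4 = 3/16

P(ss nn T_) = 3/16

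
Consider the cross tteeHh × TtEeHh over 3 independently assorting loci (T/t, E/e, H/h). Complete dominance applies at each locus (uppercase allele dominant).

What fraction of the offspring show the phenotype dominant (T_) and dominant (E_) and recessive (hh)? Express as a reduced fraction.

tteeHh gametes: teH×4, teh×4
TtEeHh gametes: TEH×1, TEh×1, TeH×1, Teh×1, tEH×1, tEh×1, teH×1, teh×1
tteeHh×TtEeHh grid (8·8=64): TtEeHH=4 TtEeHh=8 TtEehh=4 TteeHH=4 TteeHh=8 Tteehh=4 ttEeHH=4 ttEeHh=8 ttEehh=4 tteeHH=4 tteeHh=8 tteehh=4
T_ E_ hh hits 4/64; gcd=4; 4÷4/64÷4 = 1/16

P(T_ E_ hh) = 1/16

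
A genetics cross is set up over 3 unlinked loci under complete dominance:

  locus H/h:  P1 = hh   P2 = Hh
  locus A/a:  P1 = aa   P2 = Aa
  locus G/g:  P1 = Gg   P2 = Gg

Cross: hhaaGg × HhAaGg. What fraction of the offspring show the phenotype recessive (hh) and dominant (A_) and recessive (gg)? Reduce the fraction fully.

hhaaGg gametes: haG×4, hag×4
HhAaGg gametes: HAG×1, HAg×1, HaG×1, Hag×1, hAG×1, hAg×1, haG×1, hag×1
hhaaGg×HhAaGg grid (8·8=64): HhAaGG=4 HhAaGg=8 HhAagg=4 HhaaGG=4 HhaaGg=8 Hhaagg=4 hhAaGG=4 hhAaGg=8 hhAagg=4 hhaaGG=4 hhaaGg=8 hhaagg=4
hh A_ gg hits 4/64; gcd=4; 4÷4/64÷4 = 1/16

P(hh A_ gg) = 1/16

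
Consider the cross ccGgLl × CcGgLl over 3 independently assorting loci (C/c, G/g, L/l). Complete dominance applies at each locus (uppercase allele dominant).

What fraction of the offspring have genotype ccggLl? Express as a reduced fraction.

ccGgLl gametes: cGL×2, cGl×2, cgL×2, cgl×2
CcGgLl gametes: CGL×1, CGl×1, CgL×1, Cgl×1, cGL×1, cGl×1, cgL×1, cgl×1
ccGgLl×CcGgLl grid (8·8=64): CcGGLL=2 CcGGLl=4 CcGGll=2 CcGgLL=4 CcGgLl=8 CcGgll=4 CcggLL=2 CcggLl=4 Ccggll=2 ccGGLL=2 ccGGLl=4 ccGGll=2 ccGgLL=4 ccGgLl=8 ccGgll=4 ccggLL=2 ccggLl=4 ccggll=2
ccggLl hits 4/64; gcd=4; 4÷4/64÷4 = 1/16

P(ccggLl) = 1/16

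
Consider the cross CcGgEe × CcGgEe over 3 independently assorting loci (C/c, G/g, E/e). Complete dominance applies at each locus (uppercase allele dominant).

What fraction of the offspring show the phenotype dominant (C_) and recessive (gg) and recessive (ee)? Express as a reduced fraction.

CcGgEe gametes: CGE×1, CGe×1, CgE×1, Cge×1, cGE×1, cGe×1, cgE×1, cge×1
CcGgEe gametes: CGE×1, CGe×1, CgE×1, Cge×1, cGE×1, cGe×1, cgE×1, cge×1
CcGgEe×CcGgEe grid (8·8=64): CCGGEE=1 CCGGEe=2 CCGGee=1 CCGgEE=2 CCGgEe=4 CCGgee=2 CCggEE=1 CCggEe=2 CCggee=1 CcGGEE=2 CcGGEe=4 CcGGee=2 CcGgEE=4 CcGgEe=8 CcGgee=4 CcggEE=2 CcggEe=4 Ccggee=2 ccGGEE=1 ccGGEe=2 ccGGee=1 ccGgEE=2 ccGgEe=4 ccGgee=2 ccggEE=1 ccggEe=2 ccggee=1
C_ gg ee hits 3/64; gcd=1; 3÷1/64÷1 = 3/64

P(C_ gg ee) = 3/64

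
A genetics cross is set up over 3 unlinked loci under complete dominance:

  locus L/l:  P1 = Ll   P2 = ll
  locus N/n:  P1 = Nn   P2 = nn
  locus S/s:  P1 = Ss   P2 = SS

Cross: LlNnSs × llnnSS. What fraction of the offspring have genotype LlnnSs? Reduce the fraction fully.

LlNnSs gametes: LNS×1, LNs×1, LnS×1, Lns×1, lNS×1, lNs×1, lnS×1, lns×1
llnnSS gametes: lnS×8
LlNnSs×llnnSS grid (8·8=64): LlNnSS=8 LlNnSs=8 LlnnSS=8 LlnnSs=8 llNnSS=8 llNnSs=8 llnnSS=8 llnnSs=8
LlnnSs hits 8/64; gcd=8; 8÷8/64÷8 = 1/8

P(LlnnSs) = 1/8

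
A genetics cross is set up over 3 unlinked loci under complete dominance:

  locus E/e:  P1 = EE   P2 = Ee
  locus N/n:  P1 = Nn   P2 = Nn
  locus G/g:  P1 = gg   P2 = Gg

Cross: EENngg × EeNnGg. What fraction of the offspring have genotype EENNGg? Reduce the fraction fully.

EENngg gametes: ENg×4, Eng×4
EeNnGg gametes: ENG×1, ENg×1, EnG×1, Eng×1, eNG×1, eNg×1, enG×1, eng×1
EENngg×EeNnGg grid (8·8=64): EENNGg=4 EENNgg=4 EENnGg=8 EENngg=8 EEnnGg=4 EEnngg=4 EeNNGg=4 EeNNgg=4 EeNnGg=8 EeNngg=8 EennGg=4 Eenngg=4
EENNGg hits 4/64; gcd=4; 4÷4/64÷4 = 1/16

P(EENNGg) = 1/16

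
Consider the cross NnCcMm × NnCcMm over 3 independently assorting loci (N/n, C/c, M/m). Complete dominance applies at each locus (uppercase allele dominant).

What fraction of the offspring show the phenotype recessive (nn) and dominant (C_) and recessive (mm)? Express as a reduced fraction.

P(nn C_ mm) = 3/64

NnCcMm gametes: NCM×1, NCm×1, NcM×1, Ncm×1, nCM×1, nCm×1, ncM×1, ncm×1
NnCcMm gametes: NCM×1, NCm×1, NcM×1, Ncm×1, nCM×1, nCm×1, ncM×1, ncm×1
NnCcMm×NnCcMm grid (8·8=64): NNCCMM=1 NNCCMm=2 NNCCmm=1 NNCcMM=2 NNCcMm=4 NNCcmm=2 NNccMM=1 NNccMm=2 NNccmm=1 NnCCMM=2 NnCCMm=4 NnCCmm=2 NnCcMM=4 NnCcMm=8 NnCcmm=4 NnccMM=2 NnccMm=4 Nnccmm=2 nnCCMM=1 nnCCMm=2 nnCCmm=1 nnCcMM=2 nnCcMm=4 nnCcmm=2 nnccMM=1 nnccMm=2 nnccmm=1
nn C_ mm hits 3/64; gcd=1; 3÷1/64÷1 = 3/64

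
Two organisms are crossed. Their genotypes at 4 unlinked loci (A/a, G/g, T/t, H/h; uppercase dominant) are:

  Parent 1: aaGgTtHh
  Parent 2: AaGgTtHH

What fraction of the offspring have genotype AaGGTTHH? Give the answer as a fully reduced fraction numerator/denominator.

P(AaGGTTHH) = 1/64

aaGgTtHh gametes: aGTH×2, aGTh×2, aGtH×2, aGth×2, agTH×2, agTh×2, agtH×2, agth×2
AaGgTtHH gametes: AGTH×2, AGtH×2, AgTH×2, AgtH×2, aGTH×2, aGtH×2, agTH×2, agtH×2
aaGgTtHh×AaGgTtHH grid (16·16=256): AaGGTTHH=4 AaGGTTHh=4 AaGGTtHH=8 AaGGTtHh=8 AaGGttHH=4 AaGGttHh=4 AaGgTTHH=8 AaGgTTHh=8 AaGgTtHH=16 AaGgTtHh=16 AaGgttHH=8 AaGgttHh=8 AaggTTHH=4 AaggTTHh=4 AaggTtHH=8 AaggTtHh=8 AaggttHH=4 AaggttHh=4 aaGGTTHH=4 aaGGTTHh=4 aaGGTtHH=8 aaGGTtHh=8 aaGGttHH=4 aaGGttHh=4 aaGgTTHH=8 aaGgTTHh=8 aaGgTtHH=16 aaGgTtHh=16 aaGgttHH=8 aaGgttHh=8 aaggTTHH=4 aaggTTHh=4 aaggTtHH=8 aaggTtHh=8 aaggttHH=4 aaggttHh=4
AaGGTTHH hits 4/256; gcd=4; 4÷4/256÷4 = 1/64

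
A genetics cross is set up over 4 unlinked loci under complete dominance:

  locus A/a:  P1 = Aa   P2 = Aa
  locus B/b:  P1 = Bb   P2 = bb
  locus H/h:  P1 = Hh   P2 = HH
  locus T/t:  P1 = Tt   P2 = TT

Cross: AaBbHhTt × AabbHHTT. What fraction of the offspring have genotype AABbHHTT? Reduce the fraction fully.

AaBbHhTt gametes: ABHT×1, ABHt×1, ABhT×1, ABht×1, AbHT×1, AbHt×1, AbhT×1, Abht×1, aBHT×1, aBHt×1, aBhT×1, aBht×1, abHT×1, abHt×1, abhT×1, abht×1
AabbHHTT gametes: AbHT×8, abHT×8
AaBbHhTt×AabbHHTT grid (16·16=256): AABbHHTT=8 AABbHHTt=8 AABbHhTT=8 AABbHhTt=8 AAbbHHTT=8 AAbbHHTt=8 AAbbHhTT=8 AAbbHhTt=8 AaBbHHTT=16 AaBbHHTt=16 AaBbHhTT=16 AaBbHhTt=16 AabbHHTT=16 AabbHHTt=16 AabbHhTT=16 AabbHhTt=16 aaBbHHTT=8 aaBbHHTt=8 aaBbHhTT=8 aaBbHhTt=8 aabbHHTT=8 aabbHHTt=8 aabbHhTT=8 aabbHhTt=8
AABbHHTT hits 8/256; gcd=8; 8÷8/256÷8 = 1/32

P(AABbHHTT) = 1/32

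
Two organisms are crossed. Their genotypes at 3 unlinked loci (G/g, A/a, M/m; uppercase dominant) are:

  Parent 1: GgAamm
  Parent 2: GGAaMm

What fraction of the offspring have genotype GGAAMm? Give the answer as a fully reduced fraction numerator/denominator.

GgAamm gametes: GAm×2, Gam×2, gAm×2, gam×2
GGAaMm gametes: GAM×2, GAm×2, GaM×2, Gam×2
GgAamm×GGAaMm grid (8·8=64): GGAAMm=4 GGAAmm=4 GGAaMm=8 GGAamm=8 GGaaMm=4 GGaamm=4 GgAAMm=4 GgAAmm=4 GgAaMm=8 GgAamm=8 GgaaMm=4 Ggaamm=4
GGAAMm hits 4/64; gcd=4; 4÷4/64÷4 = 1/16

P(GGAAMm) = 1/16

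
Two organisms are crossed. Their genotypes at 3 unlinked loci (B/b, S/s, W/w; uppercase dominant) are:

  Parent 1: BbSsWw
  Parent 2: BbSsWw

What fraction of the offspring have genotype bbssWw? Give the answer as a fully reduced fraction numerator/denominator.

BbSsWw gametes: BSW×1, BSw×1, BsW×1, Bsw×1, bSW×1, bSw×1, bsW×1, bsw×1
BbSsWw gametes: BSW×1, BSw×1, BsW×1, Bsw×1, bSW×1, bSw×1, bsW×1, bsw×1
BbSsWw×BbSsWw grid (8·8=64): BBSSWW=1 BBSSWw=2 BBSSww=1 BBSsWW=2 BBSsWw=4 BBSsww=2 BBssWW=1 BBssWw=2 BBssww=1 BbSSWW=2 BbSSWw=4 BbSSww=2 BbSsWW=4 BbSsWw=8 BbSsww=4 BbssWW=2 BbssWw=4 Bbssww=2 bbSSWW=1 bbSSWw=2 bbSSww=1 bbSsWW=2 bbSsWw=4 bbSsww=2 bbssWW=1 bbssWw=2 bbssww=1
bbssWw hits 2/64; gcd=2; 2÷2/64÷2 = 1/32

P(bbssWw) = 1/32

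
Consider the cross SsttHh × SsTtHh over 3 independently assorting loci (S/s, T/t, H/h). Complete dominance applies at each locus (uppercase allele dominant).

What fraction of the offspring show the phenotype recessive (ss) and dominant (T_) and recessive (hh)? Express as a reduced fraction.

SsttHh gametes: StH×2, Sth×2, stH×2, sth×2
SsTtHh gametes: STH×1, STh×1, StH×1, Sth×1, sTH×1, sTh×1, stH×1, sth×1
SsttHh×SsTtHh grid (8·8=64): SSTtHH=2 SSTtHh=4 SSTthh=2 SSttHH=2 SSttHh=4 SStthh=2 SsTtHH=4 SsTtHh=8 SsTthh=4 SsttHH=4 SsttHh=8 Sstthh=4 ssTtHH=2 ssTtHh=4 ssTthh=2 ssttHH=2 ssttHh=4 sstthh=2
ss T_ hh hits 2/64; gcd=2; 2÷2/64÷2 = 1/32

P(ss T_ hh) = 1/32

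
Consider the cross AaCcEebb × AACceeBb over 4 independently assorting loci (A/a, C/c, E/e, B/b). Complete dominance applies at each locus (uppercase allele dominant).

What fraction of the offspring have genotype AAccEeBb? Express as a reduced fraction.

P(AAccEeBb) = 1/32

AaCcEebb gametes: ACEb×2, ACeb×2, AcEb×2, Aceb×2, aCEb×2, aCeb×2, acEb×2, aceb×2
AACceeBb gametes: ACeB×4, ACeb×4, AceB×4, Aceb×4
AaCcEebb×AACceeBb grid (16·16=256): AACCEeBb=8 AACCEebb=8 AACCeeBb=8 AACCeebb=8 AACcEeBb=16 AACcEebb=16 AACceeBb=16 AACceebb=16 AAccEeBb=8 AAccEebb=8 AAcceeBb=8 AAcceebb=8 AaCCEeBb=8 AaCCEebb=8 AaCCeeBb=8 AaCCeebb=8 AaCcEeBb=16 AaCcEebb=16 AaCceeBb=16 AaCceebb=16 AaccEeBb=8 AaccEebb=8 AacceeBb=8 Aacceebb=8
AAccEeBb hits 8/256; gcd=8; 8÷8/256÷8 = 1/32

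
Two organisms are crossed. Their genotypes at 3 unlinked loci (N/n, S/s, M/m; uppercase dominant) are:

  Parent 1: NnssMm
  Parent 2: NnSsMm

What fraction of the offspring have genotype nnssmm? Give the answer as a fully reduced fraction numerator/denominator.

NnssMm gametes: NsM×2, Nsm×2, nsM×2, nsm×2
NnSsMm gametes: NSM×1, NSm×1, NsM×1, Nsm×1, nSM×1, nSm×1, nsM×1, nsm×1
NnssMm×NnSsMm grid (8·8=64): NNSsMM=2 NNSsMm=4 NNSsmm=2 NNssMM=2 NNssMm=4 NNssmm=2 NnSsMM=4 NnSsMm=8 NnSsmm=4 NnssMM=4 NnssMm=8 Nnssmm=4 nnSsMM=2 nnSsMm=4 nnSsmm=2 nnssMM=2 nnssMm=4 nnssmm=2
nnssmm hits 2/64; gcd=2; 2÷2/64÷2 = 1/32

P(nnssmm) = 1/32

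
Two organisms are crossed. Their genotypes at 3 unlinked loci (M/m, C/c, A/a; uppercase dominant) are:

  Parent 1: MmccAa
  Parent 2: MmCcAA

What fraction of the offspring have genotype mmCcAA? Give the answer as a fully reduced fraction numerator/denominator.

MmccAa gametes: McA×2, Mca×2, mcA×2, mca×2
MmCcAA gametes: MCA×2, McA×2, mCA×2, mcA×2
MmccAa×MmCcAA grid (8·8=64): MMCcAA=4 MMCcAa=4 MMccAA=4 MMccAa=4 MmCcAA=8 MmCcAa=8 MmccAA=8 MmccAa=8 mmCcAA=4 mmCcAa=4 mmccAA=4 mmccAa=4
mmCcAA hits 4/64; gcd=4; 4÷4/64÷4 = 1/16

P(mmCcAA) = 1/16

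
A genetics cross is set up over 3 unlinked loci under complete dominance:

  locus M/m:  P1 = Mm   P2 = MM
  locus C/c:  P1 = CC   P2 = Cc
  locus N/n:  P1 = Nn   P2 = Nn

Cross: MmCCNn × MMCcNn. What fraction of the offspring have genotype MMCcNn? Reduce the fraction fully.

P(MMCcNn) = 1/8

MmCCNn gametes: MCN×2, MCn×2, mCN×2, mCn×2
MMCcNn gametes: MCN×2, MCn×2, McN×2, Mcn×2
MmCCNn×MMCcNn grid (8·8=64): MMCCNN=4 MMCCNn=8 MMCCnn=4 MMCcNN=4 MMCcNn=8 MMCcnn=4 MmCCNN=4 MmCCNn=8 MmCCnn=4 MmCcNN=4 MmCcNn=8 MmCcnn=4
MMCcNn hits 8/64; gcd=8; 8÷8/64÷8 = 1/8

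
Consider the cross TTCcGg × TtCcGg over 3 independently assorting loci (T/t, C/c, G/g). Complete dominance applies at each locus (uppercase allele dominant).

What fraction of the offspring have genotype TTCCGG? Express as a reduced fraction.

TTCcGg gametes: TCG×2, TCg×2, TcG×2, Tcg×2
TtCcGg gametes: TCG×1, TCg×1, TcG×1, Tcg×1, tCG×1, tCg×1, tcG×1, tcg×1
TTCcGg×TtCcGg grid (8·8=64): TTCCGG=2 TTCCGg=4 TTCCgg=2 TTCcGG=4 TTCcGg=8 TTCcgg=4 TTccGG=2 TTccGg=4 TTccgg=2 TtCCGG=2 TtCCGg=4 TtCCgg=2 TtCcGG=4 TtCcGg=8 TtCcgg=4 TtccGG=2 TtccGg=4 Ttccgg=2
TTCCGG hits 2/64; gcd=2; 2÷2/64÷2 = 1/32

P(TTCCGG) = 1/32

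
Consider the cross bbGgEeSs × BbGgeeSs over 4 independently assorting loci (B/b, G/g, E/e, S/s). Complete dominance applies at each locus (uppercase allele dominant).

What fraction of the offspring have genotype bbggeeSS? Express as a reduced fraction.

P(bbggeeSS) = 1/64

bbGgEeSs gametes: bGES×2, bGEs×2, bGeS×2, bGes×2, bgES×2, bgEs×2, bgeS×2, bges×2
BbGgeeSs gametes: BGeS×2, BGes×2, BgeS×2, Bges×2, bGeS×2, bGes×2, bgeS×2, bges×2
bbGgEeSs×BbGgeeSs grid (16·16=256): BbGGEeSS=4 BbGGEeSs=8 BbGGEess=4 BbGGeeSS=4 BbGGeeSs=8 BbGGeess=4 BbGgEeSS=8 BbGgEeSs=16 BbGgEess=8 BbGgeeSS=8 BbGgeeSs=16 BbGgeess=8 BbggEeSS=4 BbggEeSs=8 BbggEess=4 BbggeeSS=4 BbggeeSs=8 Bbggeess=4 bbGGEeSS=4 bbGGEeSs=8 bbGGEess=4 bbGGeeSS=4 bbGGeeSs=8 bbGGeess=4 bbGgEeSS=8 bbGgEeSs=16 bbGgEess=8 bbGgeeSS=8 bbGgeeSs=16 bbGgeess=8 bbggEeSS=4 bbggEeSs=8 bbggEess=4 bbggeeSS=4 bbggeeSs=8 bbggeess=4
bbggeeSS hits 4/256; gcd=4; 4÷4/256÷4 = 1/64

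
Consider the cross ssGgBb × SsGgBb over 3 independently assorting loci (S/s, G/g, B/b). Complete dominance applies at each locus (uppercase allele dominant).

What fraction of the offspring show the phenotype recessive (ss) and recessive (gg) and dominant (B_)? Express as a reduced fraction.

ssGgBb gametes: sGB×2, sGb×2, sgB×2, sgb×2
SsGgBb gametes: SGB×1, SGb×1, SgB×1, Sgb×1, sGB×1, sGb×1, sgB×1, sgb×1
ssGgBb×SsGgBb grid (8·8=64): SsGGBB=2 SsGGBb=4 SsGGbb=2 SsGgBB=4 SsGgBb=8 SsGgbb=4 SsggBB=2 SsggBb=4 Ssggbb=2 ssGGBB=2 ssGGBb=4 ssGGbb=2 ssGgBB=4 ssGgBb=8 ssGgbb=4 ssggBB=2 ssggBb=4 ssggbb=2
ss gg B_ hits 6/64; gcd=2; 6÷2/64÷2 = 3/32

P(ss gg B_) = 3/32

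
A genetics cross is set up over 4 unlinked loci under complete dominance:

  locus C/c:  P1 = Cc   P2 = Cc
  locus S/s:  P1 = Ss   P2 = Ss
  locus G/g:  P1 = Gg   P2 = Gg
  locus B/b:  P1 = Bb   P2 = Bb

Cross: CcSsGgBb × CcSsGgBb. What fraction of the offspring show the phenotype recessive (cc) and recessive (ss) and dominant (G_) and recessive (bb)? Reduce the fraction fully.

CcSsGgBb gametes: CSGB×1, CSGb×1, CSgB×1, CSgb×1, CsGB×1, CsGb×1, CsgB×1, Csgb×1, cSGB×1, cSGb×1, cSgB×1, cSgb×1, csGB×1, csGb×1, csgB×1, csgb×1
CcSsGgBb gametes: CSGB×1, CSGb×1, CSgB×1, CSgb×1, CsGB×1, CsGb×1, CsgB×1, Csgb×1, cSGB×1, cSGb×1, cSgB×1, cSgb×1, csGB×1, csGb×1, csgB×1, csgb×1
CcSsGgBb×CcSsGgBb grid (16·16=256): CCSSGGBB=1 CCSSGGBb=2 CCSSGGbb=1 CCSSGgBB=2 CCSSGgBb=4 CCSSGgbb=2 CCSSggBB=1 CCSSggBb=2 CCSSggbb=1 CCSsGGBB=2 CCSsGGBb=4 CCSsGGbb=2 CCSsGgBB=4 CCSsGgBb=8 CCSsGgbb=4 CCSsggBB=2 CCSsggBb=4 CCSsggbb=2 CCssGGBB=1 CCssGGBb=2 CCssGGbb=1 CCssGgBB=2 CCssGgBb=4 CCssGgbb=2 CCssggBB=1 CCssggBb=2 CCssggbb=1 CcSSGGBB=2 CcSSGGBb=4 CcSSGGbb=2 CcSSGgBB=4 CcSSGgBb=8 CcSSGgbb=4 CcSSggBB=2 CcSSggBb=4 CcSSggbb=2 CcSsGGBB=4 CcSsGGBb=8 CcSsGGbb=4 CcSsGgBB=8 CcSsGgBb=16 CcSsGgbb=8 CcSsggBB=4 CcSsggBb=8 CcSsggbb=4 CcssGGBB=2 CcssGGBb=4 CcssGGbb=2 CcssGgBB=4 CcssGgBb=8 CcssGgbb=4 CcssggBB=2 CcssggBb=4 Ccssggbb=2 ccSSGGBB=1 ccSSGGBb=2 ccSSGGbb=1 ccSSGgBB=2 ccSSGgBb=4 ccSSGgbb=2 ccSSggBB=1 ccSSggBb=2 ccSSggbb=1 ccSsGGBB=2 ccSsGGBb=4 ccSsGGbb=2 ccSsGgBB=4 ccSsGgBb=8 ccSsGgbb=4 ccSsggBB=2 ccSsggBb=4 ccSsggbb=2 ccssGGBB=1 ccssGGBb=2 ccssGGbb=1 ccssGgBB=2 ccssGgBb=4 ccssGgbb=2 ccssggBB=1 ccssggBb=2 ccssggbb=1
cc ss G_ bb hits 3/256; gcd=1; 3÷1/256÷1 = 3/256

P(cc ss G_ bb) = 3/256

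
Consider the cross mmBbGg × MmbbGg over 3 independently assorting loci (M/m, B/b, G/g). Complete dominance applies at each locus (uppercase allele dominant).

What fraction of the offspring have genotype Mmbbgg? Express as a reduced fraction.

P(Mmbbgg) = 1/16

mmBbGg gametes: mBG×2, mBg×2, mbG×2, mbg×2
MmbbGg gametes: MbG×2, Mbg×2, mbG×2, mbg×2
mmBbGg×MmbbGg grid (8·8=64): MmBbGG=4 MmBbGg=8 MmBbgg=4 MmbbGG=4 MmbbGg=8 Mmbbgg=4 mmBbGG=4 mmBbGg=8 mmBbgg=4 mmbbGG=4 mmbbGg=8 mmbbgg=4
Mmbbgg hits 4/64; gcd=4; 4÷4/64÷4 = 1/16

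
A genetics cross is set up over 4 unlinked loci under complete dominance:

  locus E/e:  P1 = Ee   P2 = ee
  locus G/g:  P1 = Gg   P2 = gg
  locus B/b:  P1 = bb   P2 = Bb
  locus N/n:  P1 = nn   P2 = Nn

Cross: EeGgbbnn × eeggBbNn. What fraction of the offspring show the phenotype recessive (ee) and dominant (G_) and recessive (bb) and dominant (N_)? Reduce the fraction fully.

EeGgbbnn gametes: EGbn×4, Egbn×4, eGbn×4, egbn×4
eeggBbNn gametes: egBN×4, egBn×4, egbN×4, egbn×4
EeGgbbnn×eeggBbNn grid (16·16=256): EeGgBbNn=16 EeGgBbnn=16 EeGgbbNn=16 EeGgbbnn=16 EeggBbNn=16 EeggBbnn=16 EeggbbNn=16 Eeggbbnn=16 eeGgBbNn=16 eeGgBbnn=16 eeGgbbNn=16 eeGgbbnn=16 eeggBbNn=16 eeggBbnn=16 eeggbbNn=16 eeggbbnn=16
ee G_ bb N_ hits 16/256; gcd=16; 16÷16/256÷16 = 1/16

P(ee G_ bb N_) = 1/16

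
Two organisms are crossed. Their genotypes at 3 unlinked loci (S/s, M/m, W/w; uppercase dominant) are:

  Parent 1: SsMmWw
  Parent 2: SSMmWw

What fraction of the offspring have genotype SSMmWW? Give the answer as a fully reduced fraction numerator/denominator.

SsMmWw gametes: SMW×1, SMw×1, SmW×1, Smw×1, sMW×1, sMw×1, smW×1, smw×1
SSMmWw gametes: SMW×2, SMw×2, SmW×2, Smw×2
SsMmWw×SSMmWw grid (8·8=64): SSMMWW=2 SSMMWw=4 SSMMww=2 SSMmWW=4 SSMmWw=8 SSMmww=4 SSmmWW=2 SSmmWw=4 SSmmww=2 SsMMWW=2 SsMMWw=4 SsMMww=2 SsMmWW=4 SsMmWw=8 SsMmww=4 SsmmWW=2 SsmmWw=4 Ssmmww=2
SSMmWW hits 4/64; gcd=4; 4÷4/64÷4 = 1/16

P(SSMmWW) = 1/16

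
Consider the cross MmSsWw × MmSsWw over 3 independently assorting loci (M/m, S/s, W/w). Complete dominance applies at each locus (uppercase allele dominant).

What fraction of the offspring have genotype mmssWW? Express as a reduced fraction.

P(mmssWW) = 1/64

MmSsWw gametes: MSW×1, MSw×1, MsW×1, Msw×1, mSW×1, mSw×1, msW×1, msw×1
MmSsWw gametes: MSW×1, MSw×1, MsW×1, Msw×1, mSW×1, mSw×1, msW×1, msw×1
MmSsWw×MmSsWw grid (8·8=64): MMSSWW=1 MMSSWw=2 MMSSww=1 MMSsWW=2 MMSsWw=4 MMSsww=2 MMssWW=1 MMssWw=2 MMssww=1 MmSSWW=2 MmSSWw=4 MmSSww=2 MmSsWW=4 MmSsWw=8 MmSsww=4 MmssWW=2 MmssWw=4 Mmssww=2 mmSSWW=1 mmSSWw=2 mmSSww=1 mmSsWW=2 mmSsWw=4 mmSsww=2 mmssWW=1 mmssWw=2 mmssww=1
mmssWW hits 1/64; gcd=1; 1÷1/64÷1 = 1/64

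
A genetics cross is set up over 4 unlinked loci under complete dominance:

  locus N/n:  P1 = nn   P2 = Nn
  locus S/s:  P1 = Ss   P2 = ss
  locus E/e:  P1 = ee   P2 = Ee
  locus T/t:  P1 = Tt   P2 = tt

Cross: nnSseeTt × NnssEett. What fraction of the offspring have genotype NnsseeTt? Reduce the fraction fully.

P(NnsseeTt) = 1/16

nnSseeTt gametes: nSeT×4, nSet×4, nseT×4, nset×4
NnssEett gametes: NsEt×4, Nset×4, nsEt×4, nset×4
nnSseeTt×NnssEett grid (16·16=256): NnSsEeTt=16 NnSsEett=16 NnSseeTt=16 NnSseett=16 NnssEeTt=16 NnssEett=16 NnsseeTt=16 Nnsseett=16 nnSsEeTt=16 nnSsEett=16 nnSseeTt=16 nnSseett=16 nnssEeTt=16 nnssEett=16 nnsseeTt=16 nnsseett=16
NnsseeTt hits 16/256; gcd=16; 16÷16/256÷16 = 1/16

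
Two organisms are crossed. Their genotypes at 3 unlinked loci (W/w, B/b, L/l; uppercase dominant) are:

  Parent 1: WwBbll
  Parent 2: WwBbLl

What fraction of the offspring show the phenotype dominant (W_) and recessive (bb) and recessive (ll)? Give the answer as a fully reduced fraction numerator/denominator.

P(W_ bb ll) = 3/32

WwBbll gametes: WBl×2, Wbl×2, wBl×2, wbl×2
WwBbLl gametes: WBL×1, WBl×1, WbL×1, Wbl×1, wBL×1, wBl×1, wbL×1, wbl×1
WwBbll×WwBbLl grid (8·8=64): WWBBLl=2 WWBBll=2 WWBbLl=4 WWBbll=4 WWbbLl=2 WWbbll=2 WwBBLl=4 WwBBll=4 WwBbLl=8 WwBbll=8 WwbbLl=4 Wwbbll=4 wwBBLl=2 wwBBll=2 wwBbLl=4 wwBbll=4 wwbbLl=2 wwbbll=2
W_ bb ll hits 6/64; gcd=2; 6÷2/64÷2 = 3/32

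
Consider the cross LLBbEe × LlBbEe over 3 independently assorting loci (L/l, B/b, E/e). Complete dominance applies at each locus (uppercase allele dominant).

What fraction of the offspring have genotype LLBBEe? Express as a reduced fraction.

P(LLBBEe) = 1/16

LLBbEe gametes: LBE×2, LBe×2, LbE×2, Lbe×2
LlBbEe gametes: LBE×1, LBe×1, LbE×1, Lbe×1, lBE×1, lBe×1, lbE×1, lbe×1
LLBbEe×LlBbEe grid (8·8=64): LLBBEE=2 LLBBEe=4 LLBBee=2 LLBbEE=4 LLBbEe=8 LLBbee=4 LLbbEE=2 LLbbEe=4 LLbbee=2 LlBBEE=2 LlBBEe=4 LlBBee=2 LlBbEE=4 LlBbEe=8 LlBbee=4 LlbbEE=2 LlbbEe=4 Llbbee=2
LLBBEe hits 4/64; gcd=4; 4÷4/64÷4 = 1/16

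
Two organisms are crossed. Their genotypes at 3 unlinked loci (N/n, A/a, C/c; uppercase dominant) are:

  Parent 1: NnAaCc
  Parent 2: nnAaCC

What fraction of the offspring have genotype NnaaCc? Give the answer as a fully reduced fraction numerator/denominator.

P(NnaaCc) = 1/16

NnAaCc gametes: NAC×1, NAc×1, NaC×1, Nac×1, nAC×1, nAc×1, naC×1, nac×1
nnAaCC gametes: nAC×4, naC×4
NnAaCc×nnAaCC grid (8·8=64): NnAACC=4 NnAACc=4 NnAaCC=8 NnAaCc=8 NnaaCC=4 NnaaCc=4 nnAACC=4 nnAACc=4 nnAaCC=8 nnAaCc=8 nnaaCC=4 nnaaCc=4
NnaaCc hits 4/64; gcd=4; 4÷4/64÷4 = 1/16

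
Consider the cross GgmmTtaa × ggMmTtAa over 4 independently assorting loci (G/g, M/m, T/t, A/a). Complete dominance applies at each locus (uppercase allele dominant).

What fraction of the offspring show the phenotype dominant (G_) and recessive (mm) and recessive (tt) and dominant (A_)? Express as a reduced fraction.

GgmmTtaa gametes: GmTa×4, Gmta×4, gmTa×4, gmta×4
ggMmTtAa gametes: gMTA×2, gMTa×2, gMtA×2, gMta×2, gmTA×2, gmTa×2, gmtA×2, gmta×2
GgmmTtaa×ggMmTtAa grid (16·16=256): GgMmTTAa=8 GgMmTTaa=8 GgMmTtAa=16 GgMmTtaa=16 GgMmttAa=8 GgMmttaa=8 GgmmTTAa=8 GgmmTTaa=8 GgmmTtAa=16 GgmmTtaa=16 GgmmttAa=8 Ggmmttaa=8 ggMmTTAa=8 ggMmTTaa=8 ggMmTtAa=16 ggMmTtaa=16 ggMmttAa=8 ggMmttaa=8 ggmmTTAa=8 ggmmTTaa=8 ggmmTtAa=16 ggmmTtaa=16 ggmmttAa=8 ggmmttaa=8
G_ mm tt A_ hits 8/256; gcd=8; 8÷8/256÷8 = 1/32

P(G_ mm tt A_) = 1/32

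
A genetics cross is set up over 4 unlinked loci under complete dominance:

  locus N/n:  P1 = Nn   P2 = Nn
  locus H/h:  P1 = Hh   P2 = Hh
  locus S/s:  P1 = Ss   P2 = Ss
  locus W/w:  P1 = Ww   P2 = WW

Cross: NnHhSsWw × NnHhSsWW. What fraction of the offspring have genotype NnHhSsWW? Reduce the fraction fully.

NnHhSsWw gametes: NHSW×1, NHSw×1, NHsW×1, NHsw×1, NhSW×1, NhSw×1, NhsW×1, Nhsw×1, nHSW×1, nHSw×1, nHsW×1, nHsw×1, nhSW×1, nhSw×1, nhsW×1, nhsw×1
NnHhSsWW gametes: NHSW×2, NHsW×2, NhSW×2, NhsW×2, nHSW×2, nHsW×2, nhSW×2, nhsW×2
NnHhSsWw×NnHhSsWW grid (16·16=256): NNHHSSWW=2 NNHHSSWw=2 NNHHSsWW=4 NNHHSsWw=4 NNHHssWW=2 NNHHssWw=2 NNHhSSWW=4 NNHhSSWw=4 NNHhSsWW=8 NNHhSsWw=8 NNHhssWW=4 NNHhssWw=4 NNhhSSWW=2 NNhhSSWw=2 NNhhSsWW=4 NNhhSsWw=4 NNhhssWW=2 NNhhssWw=2 NnHHSSWW=4 NnHHSSWw=4 NnHHSsWW=8 NnHHSsWw=8 NnHHssWW=4 NnHHssWw=4 NnHhSSWW=8 NnHhSSWw=8 NnHhSsWW=16 NnHhSsWw=16 NnHhssWW=8 NnHhssWw=8 NnhhSSWW=4 NnhhSSWw=4 NnhhSsWW=8 NnhhSsWw=8 NnhhssWW=4 NnhhssWw=4 nnHHSSWW=2 nnHHSSWw=2 nnHHSsWW=4 nnHHSsWw=4 nnHHssWW=2 nnHHssWw=2 nnHhSSWW=4 nnHhSSWw=4 nnHhSsWW=8 nnHhSsWw=8 nnHhssWW=4 nnHhssWw=4 nnhhSSWW=2 nnhhSSWw=2 nnhhSsWW=4 nnhhSsWw=4 nnhhssWW=2 nnhhssWw=2
NnHhSsWW hits 16/256; gcd=16; 16÷16/256÷16 = 1/16

P(NnHhSsWW) = 1/16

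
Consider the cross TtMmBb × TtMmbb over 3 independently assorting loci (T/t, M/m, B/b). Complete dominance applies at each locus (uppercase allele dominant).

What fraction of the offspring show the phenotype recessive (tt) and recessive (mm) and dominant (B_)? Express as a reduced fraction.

P(tt mm B_) = 1/32

TtMmBb gametes: TMB×1, TMb×1, TmB×1, Tmb×1, tMB×1, tMb×1, tmB×1, tmb×1
TtMmbb gametes: TMb×2, Tmb×2, tMb×2, tmb×2
TtMmBb×TtMmbb grid (8·8=64): TTMMBb=2 TTMMbb=2 TTMmBb=4 TTMmbb=4 TTmmBb=2 TTmmbb=2 TtMMBb=4 TtMMbb=4 TtMmBb=8 TtMmbb=8 TtmmBb=4 Ttmmbb=4 ttMMBb=2 ttMMbb=2 ttMmBb=4 ttMmbb=4 ttmmBb=2 ttmmbb=2
tt mm B_ hits 2/64; gcd=2; 2÷2/64÷2 = 1/32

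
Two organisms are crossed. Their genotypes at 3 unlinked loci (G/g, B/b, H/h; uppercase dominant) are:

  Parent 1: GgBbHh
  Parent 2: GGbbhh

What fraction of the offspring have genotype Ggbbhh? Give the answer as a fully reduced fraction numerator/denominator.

GgBbHh gametes: GBH×1, GBh×1, GbH×1, Gbh×1, gBH×1, gBh×1, gbH×1, gbh×1
GGbbhh gametes: Gbh×8
GgBbHh×GGbbhh grid (8·8=64): GGBbHh=8 GGBbhh=8 GGbbHh=8 GGbbhh=8 GgBbHh=8 GgBbhh=8 GgbbHh=8 Ggbbhh=8
Ggbbhh hits 8/64; gcd=8; 8÷8/64÷8 = 1/8

P(Ggbbhh) = 1/8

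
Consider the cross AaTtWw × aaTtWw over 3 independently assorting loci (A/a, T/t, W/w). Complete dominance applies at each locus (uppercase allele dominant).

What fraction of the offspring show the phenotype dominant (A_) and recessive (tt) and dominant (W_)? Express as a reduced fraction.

P(A_ tt W_) = 3/32

AaTtWw gametes: ATW×1, ATw×1, AtW×1, Atw×1, aTW×1, aTw×1, atW×1, atw×1
aaTtWw gametes: aTW×2, aTw×2, atW×2, atw×2
AaTtWw×aaTtWw grid (8·8=64): AaTTWW=2 AaTTWw=4 AaTTww=2 AaTtWW=4 AaTtWw=8 AaTtww=4 AattWW=2 AattWw=4 Aattww=2 aaTTWW=2 aaTTWw=4 aaTTww=2 aaTtWW=4 aaTtWw=8 aaTtww=4 aattWW=2 aattWw=4 aattww=2
A_ tt W_ hits 6/64; gcd=2; 6÷2/64÷2 = 3/32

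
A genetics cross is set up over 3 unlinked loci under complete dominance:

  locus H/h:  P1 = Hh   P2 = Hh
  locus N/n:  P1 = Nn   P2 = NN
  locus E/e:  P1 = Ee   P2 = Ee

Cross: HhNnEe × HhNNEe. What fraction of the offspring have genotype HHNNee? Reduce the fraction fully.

HhNnEe gametes: HNE×1, HNe×1, HnE×1, Hne×1, hNE×1, hNe×1, hnE×1, hne×1
HhNNEe gametes: HNE×2, HNe×2, hNE×2, hNe×2
HhNnEe×HhNNEe grid (8·8=64): HHNNEE=2 HHNNEe=4 HHNNee=2 HHNnEE=2 HHNnEe=4 HHNnee=2 HhNNEE=4 HhNNEe=8 HhNNee=4 HhNnEE=4 HhNnEe=8 HhNnee=4 hhNNEE=2 hhNNEe=4 hhNNee=2 hhNnEE=2 hhNnEe=4 hhNnee=2
HHNNee hits 2/64; gcd=2; 2÷2/64÷2 = 1/32

P(HHNNee) = 1/32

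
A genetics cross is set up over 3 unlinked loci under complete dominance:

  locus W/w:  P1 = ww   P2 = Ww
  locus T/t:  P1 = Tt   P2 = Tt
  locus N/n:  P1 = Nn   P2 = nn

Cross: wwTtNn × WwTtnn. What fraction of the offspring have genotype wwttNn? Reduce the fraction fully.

wwTtNn gametes: wTN×2, wTn×2, wtN×2, wtn×2
WwTtnn gametes: WTn×2, Wtn×2, wTn×2, wtn×2
wwTtNn×WwTtnn grid (8·8=64): WwTTNn=4 WwTTnn=4 WwTtNn=8 WwTtnn=8 WwttNn=4 Wwttnn=4 wwTTNn=4 wwTTnn=4 wwTtNn=8 wwTtnn=8 wwttNn=4 wwttnn=4
wwttNn hits 4/64; gcd=4; 4÷4/64÷4 = 1/16

P(wwttNn) = 1/16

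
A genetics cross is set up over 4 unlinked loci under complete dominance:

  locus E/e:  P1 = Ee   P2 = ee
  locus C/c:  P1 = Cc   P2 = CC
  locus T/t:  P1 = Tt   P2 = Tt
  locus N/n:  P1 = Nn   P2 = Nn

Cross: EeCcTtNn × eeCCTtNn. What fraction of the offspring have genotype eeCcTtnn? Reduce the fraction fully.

EeCcTtNn gametes: ECTN×1, ECTn×1, ECtN×1, ECtn×1, EcTN×1, EcTn×1, EctN×1, Ectn×1, eCTN×1, eCTn×1, eCtN×1, eCtn×1, ecTN×1, ecTn×1, ectN×1, ectn×1
eeCCTtNn gametes: eCTN×4, eCTn×4, eCtN×4, eCtn×4
EeCcTtNn×eeCCTtNn grid (16·16=256): EeCCTTNN=4 EeCCTTNn=8 EeCCTTnn=4 EeCCTtNN=8 EeCCTtNn=16 EeCCTtnn=8 EeCCttNN=4 EeCCttNn=8 EeCCttnn=4 EeCcTTNN=4 EeCcTTNn=8 EeCcTTnn=4 EeCcTtNN=8 EeCcTtNn=16 EeCcTtnn=8 EeCcttNN=4 EeCcttNn=8 EeCcttnn=4 eeCCTTNN=4 eeCCTTNn=8 eeCCTTnn=4 eeCCTtNN=8 eeCCTtNn=16 eeCCTtnn=8 eeCCttNN=4 eeCCttNn=8 eeCCttnn=4 eeCcTTNN=4 eeCcTTNn=8 eeCcTTnn=4 eeCcTtNN=8 eeCcTtNn=16 eeCcTtnn=8 eeCcttNN=4 eeCcttNn=8 eeCcttnn=4
eeCcTtnn hits 8/256; gcd=8; 8÷8/256÷8 = 1/32

P(eeCcTtnn) = 1/32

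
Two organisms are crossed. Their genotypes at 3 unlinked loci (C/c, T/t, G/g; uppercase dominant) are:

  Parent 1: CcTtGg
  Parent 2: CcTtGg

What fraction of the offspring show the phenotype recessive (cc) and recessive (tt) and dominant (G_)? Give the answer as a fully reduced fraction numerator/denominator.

P(cc tt G_) = 3/64

CcTtGg gametes: CTG×1, CTg×1, CtG×1, Ctg×1, cTG×1, cTg×1, ctG×1, ctg×1
CcTtGg gametes: CTG×1, CTg×1, CtG×1, Ctg×1, cTG×1, cTg×1, ctG×1, ctg×1
CcTtGg×CcTtGg grid (8·8=64): CCTTGG=1 CCTTGg=2 CCTTgg=1 CCTtGG=2 CCTtGg=4 CCTtgg=2 CCttGG=1 CCttGg=2 CCttgg=1 CcTTGG=2 CcTTGg=4 CcTTgg=2 CcTtGG=4 CcTtGg=8 CcTtgg=4 CcttGG=2 CcttGg=4 Ccttgg=2 ccTTGG=1 ccTTGg=2 ccTTgg=1 ccTtGG=2 ccTtGg=4 ccTtgg=2 ccttGG=1 ccttGg=2 ccttgg=1
cc tt G_ hits 3/64; gcd=1; 3÷1/64÷1 = 3/64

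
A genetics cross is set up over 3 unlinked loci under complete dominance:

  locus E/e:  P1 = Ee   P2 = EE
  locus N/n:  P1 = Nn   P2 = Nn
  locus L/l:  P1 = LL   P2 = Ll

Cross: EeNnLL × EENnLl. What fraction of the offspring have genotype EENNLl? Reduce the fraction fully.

P(EENNLl) = 1/16

EeNnLL gametes: ENL×2, EnL×2, eNL×2, enL×2
EENnLl gametes: ENL×2, ENl×2, EnL×2, Enl×2
EeNnLL×EENnLl grid (8·8=64): EENNLL=4 EENNLl=4 EENnLL=8 EENnLl=8 EEnnLL=4 EEnnLl=4 EeNNLL=4 EeNNLl=4 EeNnLL=8 EeNnLl=8 EennLL=4 EennLl=4
EENNLl hits 4/64; gcd=4; 4÷4/64÷4 = 1/16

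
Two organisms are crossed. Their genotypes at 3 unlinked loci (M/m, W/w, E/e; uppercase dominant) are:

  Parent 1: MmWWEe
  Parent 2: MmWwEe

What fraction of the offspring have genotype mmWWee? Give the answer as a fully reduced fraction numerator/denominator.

MmWWEe gametes: MWE×2, MWe×2, mWE×2, mWe×2
MmWwEe gametes: MWE×1, MWe×1, MwE×1, Mwe×1, mWE×1, mWe×1, mwE×1, mwe×1
MmWWEe×MmWwEe grid (8·8=64): MMWWEE=2 MMWWEe=4 MMWWee=2 MMWwEE=2 MMWwEe=4 MMWwee=2 MmWWEE=4 MmWWEe=8 MmWWee=4 MmWwEE=4 MmWwEe=8 MmWwee=4 mmWWEE=2 mmWWEe=4 mmWWee=2 mmWwEE=2 mmWwEe=4 mmWwee=2
mmWWee hits 2/64; gcd=2; 2÷2/64÷2 = 1/32

P(mmWWee) = 1/32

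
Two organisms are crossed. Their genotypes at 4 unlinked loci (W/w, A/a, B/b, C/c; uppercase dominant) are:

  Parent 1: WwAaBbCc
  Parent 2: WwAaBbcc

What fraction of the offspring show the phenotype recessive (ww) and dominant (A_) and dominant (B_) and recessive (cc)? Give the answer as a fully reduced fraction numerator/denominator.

P(ww A_ B_ cc) = 9/128

WwAaBbCc gametes: WABC×1, WABc×1, WAbC×1, WAbc×1, WaBC×1, WaBc×1, WabC×1, Wabc×1, wABC×1, wABc×1, wAbC×1, wAbc×1, waBC×1, waBc×1, wabC×1, wabc×1
WwAaBbcc gametes: WABc×2, WAbc×2, WaBc×2, Wabc×2, wABc×2, wAbc×2, waBc×2, wabc×2
WwAaBbCc×WwAaBbcc grid (16·16=256): WWAABBCc=2 WWAABBcc=2 WWAABbCc=4 WWAABbcc=4 WWAAbbCc=2 WWAAbbcc=2 WWAaBBCc=4 WWAaBBcc=4 WWAaBbCc=8 WWAaBbcc=8 WWAabbCc=4 WWAabbcc=4 WWaaBBCc=2 WWaaBBcc=2 WWaaBbCc=4 WWaaBbcc=4 WWaabbCc=2 WWaabbcc=2 WwAABBCc=4 WwAABBcc=4 WwAABbCc=8 WwAABbcc=8 WwAAbbCc=4 WwAAbbcc=4 WwAaBBCc=8 WwAaBBcc=8 WwAaBbCc=16 WwAaBbcc=16 WwAabbCc=8 WwAabbcc=8 WwaaBBCc=4 WwaaBBcc=4 WwaaBbCc=8 WwaaBbcc=8 WwaabbCc=4 Wwaabbcc=4 wwAABBCc=2 wwAABBcc=2 wwAABbCc=4 wwAABbcc=4 wwAAbbCc=2 wwAAbbcc=2 wwAaBBCc=4 wwAaBBcc=4 wwAaBbCc=8 wwAaBbcc=8 wwAabbCc=4 wwAabbcc=4 wwaaBBCc=2 wwaaBBcc=2 wwaaBbCc=4 wwaaBbcc=4 wwaabbCc=2 wwaabbcc=2
ww A_ B_ cc hits 18/256; gcd=2; 18÷2/256÷2 = 9/128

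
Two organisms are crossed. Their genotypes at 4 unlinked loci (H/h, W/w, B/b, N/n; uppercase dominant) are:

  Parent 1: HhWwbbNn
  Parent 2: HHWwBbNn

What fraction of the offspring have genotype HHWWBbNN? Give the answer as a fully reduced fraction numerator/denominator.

P(HHWWBbNN) = 1/64

HhWwbbNn gametes: HWbN×2, HWbn×2, HwbN×2, Hwbn×2, hWbN×2, hWbn×2, hwbN×2, hwbn×2
HHWwBbNn gametes: HWBN×2, HWBn×2, HWbN×2, HWbn×2, HwBN×2, HwBn×2, HwbN×2, Hwbn×2
HhWwbbNn×HHWwBbNn grid (16·16=256): HHWWBbNN=4 HHWWBbNn=8 HHWWBbnn=4 HHWWbbNN=4 HHWWbbNn=8 HHWWbbnn=4 HHWwBbNN=8 HHWwBbNn=16 HHWwBbnn=8 HHWwbbNN=8 HHWwbbNn=16 HHWwbbnn=8 HHwwBbNN=4 HHwwBbNn=8 HHwwBbnn=4 HHwwbbNN=4 HHwwbbNn=8 HHwwbbnn=4 HhWWBbNN=4 HhWWBbNn=8 HhWWBbnn=4 HhWWbbNN=4 HhWWbbNn=8 HhWWbbnn=4 HhWwBbNN=8 HhWwBbNn=16 HhWwBbnn=8 HhWwbbNN=8 HhWwbbNn=16 HhWwbbnn=8 HhwwBbNN=4 HhwwBbNn=8 HhwwBbnn=4 HhwwbbNN=4 HhwwbbNn=8 Hhwwbbnn=4
HHWWBbNN hits 4/256; gcd=4; 4÷4/256÷4 = 1/64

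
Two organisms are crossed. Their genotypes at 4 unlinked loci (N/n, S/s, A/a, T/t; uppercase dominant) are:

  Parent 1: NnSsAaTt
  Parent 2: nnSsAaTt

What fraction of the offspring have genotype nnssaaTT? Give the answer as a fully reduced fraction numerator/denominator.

NnSsAaTt gametes: NSAT×1, NSAt×1, NSaT×1, NSat×1, NsAT×1, NsAt×1, NsaT×1, Nsat×1, nSAT×1, nSAt×1, nSaT×1, nSat×1, nsAT×1, nsAt×1, nsaT×1, nsat×1
nnSsAaTt gametes: nSAT×2, nSAt×2, nSaT×2, nSat×2, nsAT×2, nsAt×2, nsaT×2, nsat×2
NnSsAaTt×nnSsAaTt grid (16·16=256): NnSSAATT=2 NnSSAATt=4 NnSSAAtt=2 NnSSAaTT=4 NnSSAaTt=8 NnSSAatt=4 NnSSaaTT=2 NnSSaaTt=4 NnSSaatt=2 NnSsAATT=4 NnSsAATt=8 NnSsAAtt=4 NnSsAaTT=8 NnSsAaTt=16 NnSsAatt=8 NnSsaaTT=4 NnSsaaTt=8 NnSsaatt=4 NnssAATT=2 NnssAATt=4 NnssAAtt=2 NnssAaTT=4 NnssAaTt=8 NnssAatt=4 NnssaaTT=2 NnssaaTt=4 Nnssaatt=2 nnSSAATT=2 nnSSAATt=4 nnSSAAtt=2 nnSSAaTT=4 nnSSAaTt=8 nnSSAatt=4 nnSSaaTT=2 nnSSaaTt=4 nnSSaatt=2 nnSsAATT=4 nnSsAATt=8 nnSsAAtt=4 nnSsAaTT=8 nnSsAaTt=16 nnSsAatt=8 nnSsaaTT=4 nnSsaaTt=8 nnSsaatt=4 nnssAATT=2 nnssAATt=4 nnssAAtt=2 nnssAaTT=4 nnssAaTt=8 nnssAatt=4 nnssaaTT=2 nnssaaTt=4 nnssaatt=2
nnssaaTT hits 2/256; gcd=2; 2÷2/256÷2 = 1/128

P(nnssaaTT) = 1/128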